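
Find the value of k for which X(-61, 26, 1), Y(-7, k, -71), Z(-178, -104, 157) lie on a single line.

86

Collinearity requires XY × XZ = 0; each component is linear in k.
The x-component gives (156)k + (-13416) = 0, so k = 86.
The remaining components then also vanish.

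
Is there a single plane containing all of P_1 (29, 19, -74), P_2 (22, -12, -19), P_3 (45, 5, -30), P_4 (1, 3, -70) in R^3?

The four points are coplanar iff the 3×3 determinant with rows P_1P_2, P_1P_3, P_1P_4 is zero.
Rows: (-7, -31, 55), (16, -14, 44), (-28, -16, 4).
Expanding along the first row: (-7)(648) − (-31)(1296) + (55)(-648) = 0.
Zero determinant ⇒ coplanar.

Yes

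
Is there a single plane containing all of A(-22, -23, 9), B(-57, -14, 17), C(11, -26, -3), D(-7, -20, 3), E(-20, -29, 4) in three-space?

The plane through A, B, C has normal n = AB × AC = (-84, -156, -192) and equation n·P = 3708.
Checking the remaining points: n·D = 3132, n·E = 5436.
Since n·D = 3132 ≠ 3708, D is off the plane and the points are not all coplanar.

No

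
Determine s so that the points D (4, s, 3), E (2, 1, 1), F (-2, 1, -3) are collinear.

1

Collinearity requires DE × DF = 0; each component is linear in s.
The x-component gives (4)s + (-4) = 0, so s = 1.
The remaining components then also vanish.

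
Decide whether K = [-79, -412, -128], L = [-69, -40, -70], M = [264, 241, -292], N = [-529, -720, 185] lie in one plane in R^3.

No

A normal to the plane through K, L, M is n = KL × KM = (-98882, 21534, -121066).
The plane has equation n·P = 14436118. For N: n·N = 14406888.
14406888 ≠ 14436118, so N is off the plane.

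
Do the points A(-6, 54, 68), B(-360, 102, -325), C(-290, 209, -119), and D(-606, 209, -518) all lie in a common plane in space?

With A as base: AB = (-354, 48, -393), AC = (-284, 155, -187), AD = (-600, 155, -586).
AC × AD = (-61845, -54224, 48980).
AB · (AC × AD) = 41238.
Since 41238 ≠ 0, the four points are not coplanar.

No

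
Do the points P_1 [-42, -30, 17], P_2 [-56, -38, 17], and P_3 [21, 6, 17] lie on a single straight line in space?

Yes

P_1P_2 = (-14, -8, 0), P_1P_3 = (63, 36, 0).
P_1P_2 × P_1P_3 = (0, 0, 0).
The cross product vanishes, so the three points are collinear.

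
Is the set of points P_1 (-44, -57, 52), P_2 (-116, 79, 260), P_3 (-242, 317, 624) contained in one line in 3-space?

Yes

P_1P_2 = (-72, 136, 208), P_1P_3 = (-198, 374, 572).
Each component of P_1P_3 is 11/4 times the corresponding component of P_1P_2, so P_1P_3 = 11/4·P_1P_2 and the points are collinear.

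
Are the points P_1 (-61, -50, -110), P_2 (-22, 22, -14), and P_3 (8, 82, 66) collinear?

No

P_1P_2 = (39, 72, 96), P_1P_3 = (69, 132, 176).
Comparing components 3 and 1: (96)(69) − (39)(176) = -240 ≠ 0, so P_1P_2 and P_1P_3 are not parallel and the points are not collinear.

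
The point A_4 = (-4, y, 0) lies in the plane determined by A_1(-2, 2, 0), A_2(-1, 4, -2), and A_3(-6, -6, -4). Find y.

-2

A normal to the plane is n = A_1A_2 × A_1A_3 = (-24, 12, 0).
A_4 lies in the plane iff n · A_1A_4 = 0.
This gives (12)y + (24) = 0, so y = -2.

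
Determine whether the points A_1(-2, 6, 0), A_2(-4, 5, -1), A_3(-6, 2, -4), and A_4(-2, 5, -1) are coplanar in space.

Yes

With A_1 as base: A_1A_2 = (-2, -1, -1), A_1A_3 = (-4, -4, -4), A_1A_4 = (0, -1, -1).
A_1A_3 × A_1A_4 = (0, -4, 4).
A_1A_2 · (A_1A_3 × A_1A_4) = 0.
The scalar triple product vanishes, so the four points are coplanar.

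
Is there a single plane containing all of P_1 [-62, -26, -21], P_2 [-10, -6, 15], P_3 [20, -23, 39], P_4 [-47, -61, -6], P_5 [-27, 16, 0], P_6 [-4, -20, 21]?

The plane through P_1, P_2, P_3 has normal n = P_1P_2 × P_1P_3 = (1092, -168, -1484) and equation n·P = -32172.
Checking the remaining points: n·P_4 = -32172, n·P_5 = -32172, n·P_6 = -32172.
All equal -32172, so all 6 points lie in one plane.

Yes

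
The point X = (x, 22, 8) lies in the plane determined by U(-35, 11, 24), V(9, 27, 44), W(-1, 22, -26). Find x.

A normal to the plane is n = UV × UW = (-1020, 2880, -60).
X lies in the plane iff n · UX = 0.
This gives (-1020)x + (-3060) = 0, so x = -3.

-3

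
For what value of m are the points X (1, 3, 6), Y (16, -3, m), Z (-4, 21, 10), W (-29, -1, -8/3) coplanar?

8

The points are coplanar iff XY · (XZ × XW) = 0.
Expanding, this is linear in m: (560)m + (-4480) = 0.
So m = 8.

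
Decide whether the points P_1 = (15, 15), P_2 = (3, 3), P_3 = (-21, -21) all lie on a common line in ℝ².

Yes

P_1P_2 = (-12, -12), P_1P_3 = (-36, -36).
Checking proportionality: P_1P_3 = 3·P_1P_2, so the vectors are parallel and the points are collinear.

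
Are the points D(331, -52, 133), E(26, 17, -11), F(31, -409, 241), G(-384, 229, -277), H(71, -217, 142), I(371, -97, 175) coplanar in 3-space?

No

The plane through D, E, F has normal n = DE × DF = (-43956, 76140, 129585) and equation n·P = -1273911.
Checking the remaining points: n·G = -1579881, n·H = -1242186, n·I = -1015881.
Since n·G = -1579881 ≠ -1273911, G is off the plane and the points are not all coplanar.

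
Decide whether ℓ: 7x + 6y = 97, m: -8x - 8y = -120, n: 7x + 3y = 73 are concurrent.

Yes

Lines aᵢx + bᵢy = cᵢ with pairwise distinct directions are concurrent exactly when det[aᵢ bᵢ cᵢ] = 0.
Here the determinant is 0.
It vanishes, so the lines are concurrent at (7, 8).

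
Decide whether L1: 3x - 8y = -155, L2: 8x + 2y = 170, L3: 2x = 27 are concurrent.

The three lines meet at one point iff the augmented coefficient matrix [aᵢ bᵢ cᵢ] has rank < 3, i.e. its determinant vanishes.
Here the determinant is -210.
Nonzero, so no common point exists.

No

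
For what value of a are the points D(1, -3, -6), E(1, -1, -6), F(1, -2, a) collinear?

Direction DE = (0, 2, 0). From the y-coordinate of F, the parameter along the line is τ = (-2 − (-3))/2 = 1/2.
Then a = (-6) + 1/2·(0) = -6.

-6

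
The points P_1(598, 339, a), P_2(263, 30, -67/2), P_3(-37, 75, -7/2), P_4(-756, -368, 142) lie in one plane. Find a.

The points are coplanar iff P_1P_2 · (P_1P_3 × P_1P_4) = 0.
Expanding, this is linear in a: (-165255)a + (-19004325) = 0.
So a = -115.

-115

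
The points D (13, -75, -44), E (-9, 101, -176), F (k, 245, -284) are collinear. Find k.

-27

Collinearity requires DE × DF = 0; each component is linear in k.
The y-component gives (-132)k + (-3564) = 0, so k = -27.
The remaining components then also vanish.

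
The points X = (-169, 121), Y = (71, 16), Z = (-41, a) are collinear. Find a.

The three points are collinear iff det[XY; XZ] = 0.
This determinant is linear in a: (240)a + (-15600) = 0, so a = 65.

65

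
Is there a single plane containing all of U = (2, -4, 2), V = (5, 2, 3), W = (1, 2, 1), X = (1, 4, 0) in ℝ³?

No

A normal to the plane through U, V, W is n = UV × UW = (-12, 2, 24).
The plane has equation n·P = 16. For X: n·X = -4.
-4 ≠ 16, so X is off the plane.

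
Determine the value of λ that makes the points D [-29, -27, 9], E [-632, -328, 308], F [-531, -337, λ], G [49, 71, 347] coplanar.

-121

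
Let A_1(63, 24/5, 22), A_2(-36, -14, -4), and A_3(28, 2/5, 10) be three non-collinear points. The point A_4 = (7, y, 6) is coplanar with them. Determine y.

Coplanarity requires A_1A_2 · (A_1A_3 × A_1A_4) = 0.
A_1A_2 = (-99, -94/5, -26), A_1A_3 = (-35, -22/5, -12); the triple product is linear in y with coefficient -278 and constant term -6672/5.
Setting it to zero: y = -24/5.

-24/5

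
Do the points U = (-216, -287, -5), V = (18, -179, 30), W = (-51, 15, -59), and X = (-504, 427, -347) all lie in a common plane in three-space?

A normal to the plane through U, V, W is n = UV × UW = (-16402, 18411, 52848).
The plane has equation n·P = -2005365. For X: n·X = -2210151.
-2210151 ≠ -2005365, so X is off the plane.

No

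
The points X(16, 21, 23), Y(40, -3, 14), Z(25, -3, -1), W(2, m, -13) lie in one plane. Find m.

5

Normal to plane XYZ: n = (360, 495, -360); plane equation n·P = 7875.
Requiring n·W = 7875: (495)m + (5400) = 7875.
So m = 5.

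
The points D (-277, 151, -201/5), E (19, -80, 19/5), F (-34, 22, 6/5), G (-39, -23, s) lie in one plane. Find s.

-19/5

Coplanarity ⇔ det[DE; DF; DG] = 0.
Expanding, this is linear in s: (17949)s + (341031/5) = 0.
So s = -19/5.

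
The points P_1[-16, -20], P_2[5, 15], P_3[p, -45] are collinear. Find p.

-31

The three points are collinear iff det[P_1P_2; P_1P_3] = 0.
This determinant is linear in p: (-35)p + (-1085) = 0, so p = -31.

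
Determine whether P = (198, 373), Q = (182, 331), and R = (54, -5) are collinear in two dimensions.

PQ = (-16, -42), PR = (-144, -378).
Twice the signed area of △PQR is (-16)(-378) − (-42)(-144) = 0.
The triangle is degenerate (zero area), so the points are collinear.

Yes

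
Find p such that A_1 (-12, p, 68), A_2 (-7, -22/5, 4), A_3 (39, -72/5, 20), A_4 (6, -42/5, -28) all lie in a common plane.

-6/5

Coplanarity ⇔ det[A_1A_2; A_1A_3; A_1A_4] = 0.
Expanding, this is linear in p: (-1680)p + (-2016) = 0.
So p = -6/5.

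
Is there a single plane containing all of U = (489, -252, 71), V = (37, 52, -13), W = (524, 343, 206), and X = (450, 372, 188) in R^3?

The four points are coplanar iff the 3×3 determinant with rows UV, UW, UX is zero.
Rows: (-452, 304, -84), (35, 595, 135), (-39, 624, 117).
Expanding along the first row: (-452)(-14625) − (304)(9360) + (-84)(45045) = -18720.
Nonzero ⇒ not coplanar.

No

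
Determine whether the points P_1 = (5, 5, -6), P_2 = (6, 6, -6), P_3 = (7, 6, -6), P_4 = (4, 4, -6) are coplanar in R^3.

Yes

A normal to the plane through P_1, P_2, P_3 is n = P_1P_2 × P_1P_3 = (0, 0, -1).
The plane has equation n·P = 6. For P_4: n·P_4 = 6.
Equal, so P_4 lies in the plane and all four are coplanar.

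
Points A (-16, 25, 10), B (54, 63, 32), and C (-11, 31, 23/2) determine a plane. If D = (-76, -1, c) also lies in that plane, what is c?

Coplanarity requires AB · (AC × AD) = 0.
AB = (70, 38, 22), AC = (5, 6, 3/2); the triple product is linear in c with coefficient 230 and constant term 2070.
Setting it to zero: c = -9.

-9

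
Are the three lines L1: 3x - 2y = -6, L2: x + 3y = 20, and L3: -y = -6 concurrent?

The three lines meet at one point iff the augmented coefficient matrix [aᵢ bᵢ cᵢ] has rank < 3, i.e. its determinant vanishes.
Here the determinant is 0.
It vanishes, so the lines are concurrent at (2, 6).

Yes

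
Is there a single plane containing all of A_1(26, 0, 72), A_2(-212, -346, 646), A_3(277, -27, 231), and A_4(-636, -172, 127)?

The four points are coplanar iff the 3×3 determinant with rows A_1A_2, A_1A_3, A_1A_4 is zero.
Rows: (-238, -346, 574), (251, -27, 159), (-662, -172, 55).
Expanding along the first row: (-238)(25863) − (-346)(119063) + (574)(-61046) = 0.
Zero determinant ⇒ coplanar.

Yes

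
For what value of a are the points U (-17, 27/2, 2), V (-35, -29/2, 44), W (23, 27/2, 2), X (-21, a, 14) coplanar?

Normal to plane UVW: n = (0, 1680, 1120); plane equation n·P = 24920.
Requiring n·X = 24920: (1680)a + (15680) = 24920.
So a = 11/2.

11/2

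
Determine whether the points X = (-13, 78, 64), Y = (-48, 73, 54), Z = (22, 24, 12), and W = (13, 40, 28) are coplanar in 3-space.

The four points are coplanar iff the 3×3 determinant with rows XY, XZ, XW is zero.
Rows: (-35, -5, -10), (35, -54, -52), (26, -38, -36).
Expanding along the first row: (-35)(-32) − (-5)(92) + (-10)(74) = 840.
Nonzero ⇒ not coplanar.

No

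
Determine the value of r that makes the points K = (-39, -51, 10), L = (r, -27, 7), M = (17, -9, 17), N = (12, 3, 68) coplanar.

Coplanarity ⇔ det[KL; KM; KN] = 0.
Expanding, this is linear in r: (2058)r + (8232) = 0.
So r = -4.

-4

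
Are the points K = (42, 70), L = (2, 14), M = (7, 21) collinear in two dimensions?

KL = (-40, -56), KM = (-35, -49).
det[KL; KM] = (-40)(-49) − (-56)(-35) = 0.
The determinant is zero, so the points are collinear.

Yes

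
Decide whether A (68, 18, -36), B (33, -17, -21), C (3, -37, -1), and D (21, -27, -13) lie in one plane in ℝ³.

No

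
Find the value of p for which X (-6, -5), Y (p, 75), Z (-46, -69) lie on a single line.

44

The three points are collinear iff det[XY; XZ] = 0.
This determinant is linear in p: (-64)p + (2816) = 0, so p = 44.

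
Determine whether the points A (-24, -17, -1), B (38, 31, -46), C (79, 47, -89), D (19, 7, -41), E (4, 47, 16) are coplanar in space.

No

The plane through A, B, C has normal n = AB × AC = (-1344, 821, -976) and equation n·P = 19275.
Checking the remaining points: n·D = 20227, n·E = 17595.
Since n·D = 20227 ≠ 19275, D is off the plane and the points are not all coplanar.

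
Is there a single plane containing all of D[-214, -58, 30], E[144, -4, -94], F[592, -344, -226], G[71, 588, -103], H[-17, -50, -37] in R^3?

Yes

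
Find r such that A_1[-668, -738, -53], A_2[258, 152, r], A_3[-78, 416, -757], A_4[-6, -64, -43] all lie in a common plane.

Normal to plane A_1A_3A_4: n = (486036, -471948, -366288); plane equation n·P = 43038840.
Requiring n·A_2 = 43038840: (-366288)r + (53661192) = 43038840.
So r = 29.

29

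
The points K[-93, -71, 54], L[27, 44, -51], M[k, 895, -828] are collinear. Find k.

915

Direction KL = (120, 115, -105). From the y-coordinate of M, the parameter along the line is τ = (895 − (-71))/115 = 42/5.
Then k = (-93) + 42/5·(120) = 915.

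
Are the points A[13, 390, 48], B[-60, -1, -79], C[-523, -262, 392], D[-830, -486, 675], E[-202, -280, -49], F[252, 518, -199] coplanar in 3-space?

Yes

The plane through A, B, C has normal n = AB × AC = (-217308, 93184, -161980) and equation n·P = 25741716.
Checking the remaining points: n·D = 25741716, n·E = 25741716, n·F = 25741716.
All equal 25741716, so all 6 points lie in one plane.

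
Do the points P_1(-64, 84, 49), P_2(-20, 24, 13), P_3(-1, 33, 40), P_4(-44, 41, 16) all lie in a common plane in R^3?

No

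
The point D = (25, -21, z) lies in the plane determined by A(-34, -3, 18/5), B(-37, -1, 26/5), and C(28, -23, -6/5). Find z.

2/5

A normal to the plane is n = AB × AC = (112/5, 424/5, -64).
D lies in the plane iff n · AD = 0.
This gives (-64)z + (128/5) = 0, so z = 2/5.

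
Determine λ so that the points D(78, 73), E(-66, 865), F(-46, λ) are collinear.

755

The three points are collinear iff det[DE; DF] = 0.
This determinant is linear in λ: (-144)λ + (108720) = 0, so λ = 755.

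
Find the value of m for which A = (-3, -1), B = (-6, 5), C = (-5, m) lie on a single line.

The three points are collinear iff det[AB; AC] = 0.
This determinant is linear in m: (-3)m + (9) = 0, so m = 3.

3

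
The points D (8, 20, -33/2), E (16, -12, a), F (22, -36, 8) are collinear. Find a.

Direction DF = (14, -56, 49/2). From the x-coordinate of E, the parameter along the line is τ = (16 − 8)/14 = 4/7.
Then a = (-33/2) + 4/7·(49/2) = -5/2.

-5/2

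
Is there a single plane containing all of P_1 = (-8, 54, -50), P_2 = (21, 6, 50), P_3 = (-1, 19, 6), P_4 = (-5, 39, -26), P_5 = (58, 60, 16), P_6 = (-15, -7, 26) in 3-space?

No

The plane through P_1, P_2, P_3 has normal n = P_1P_2 × P_1P_3 = (812, -924, -679) and equation n·P = -22442.
Checking the remaining points: n·P_4 = -22442, n·P_5 = -19208, n·P_6 = -23366.
Since n·P_5 = -19208 ≠ -22442, P_5 is off the plane and the points are not all coplanar.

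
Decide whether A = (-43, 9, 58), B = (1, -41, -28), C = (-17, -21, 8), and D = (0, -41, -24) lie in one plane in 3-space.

Yes

A normal to the plane through A, B, C is n = AB × AC = (-80, -36, -20).
The plane has equation n·P = 1956. For D: n·D = 1956.
Equal, so D lies in the plane and all four are coplanar.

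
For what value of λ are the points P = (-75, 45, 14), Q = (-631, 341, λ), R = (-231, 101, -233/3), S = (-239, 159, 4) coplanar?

-485/3

Normal to plane PRS: n = (9890, 40420/3, -8600); plane equation n·X = -255850.
Requiring n·Q = -255850: (-8600)λ + (-4938550/3) = -255850.
So λ = -485/3.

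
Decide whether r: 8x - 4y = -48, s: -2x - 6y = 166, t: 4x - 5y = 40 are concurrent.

No

The three lines meet at one point iff the augmented coefficient matrix [aᵢ bᵢ cᵢ] has rank < 3, i.e. its determinant vanishes.
Here the determinant is 112.
Nonzero, so no common point exists.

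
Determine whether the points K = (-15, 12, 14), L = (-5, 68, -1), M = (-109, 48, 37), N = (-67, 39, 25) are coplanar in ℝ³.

The four points are coplanar iff the 3×3 determinant with rows KL, KM, KN is zero.
Rows: (10, 56, -15), (-94, 36, 23), (-52, 27, 11).
Expanding along the first row: (10)(-225) − (56)(162) + (-15)(-666) = -1332.
Nonzero ⇒ not coplanar.

No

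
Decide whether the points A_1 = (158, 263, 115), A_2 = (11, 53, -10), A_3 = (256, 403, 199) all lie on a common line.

No

A_1A_2 = (-147, -210, -125), A_1A_3 = (98, 140, 84).
Comparing components 2 and 3: (-210)(84) − (-125)(140) = -140 ≠ 0, so A_1A_2 and A_1A_3 are not parallel and the points are not collinear.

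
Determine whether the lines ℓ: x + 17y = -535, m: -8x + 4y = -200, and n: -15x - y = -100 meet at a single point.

Intersecting ℓ and m: solving the 2×2 system gives (x, y) = (9, -32).
Substitute into n: (-15)(9) + (-1)(-32) = -103.
But n requires -100 ≠ -103, so the three lines have no common point.

No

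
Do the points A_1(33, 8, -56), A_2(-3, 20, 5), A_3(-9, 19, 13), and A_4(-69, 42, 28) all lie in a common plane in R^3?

No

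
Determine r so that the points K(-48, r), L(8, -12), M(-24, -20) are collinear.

The three points are collinear iff det[KL; KM] = 0.
This determinant is linear in r: (-32)r + (-832) = 0, so r = -26.

-26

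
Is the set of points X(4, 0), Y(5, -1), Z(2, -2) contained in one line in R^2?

No

XY = (1, -1), XZ = (-2, -2).
Twice the signed area of △XYZ is (1)(-2) − (-1)(-2) = -4.
The area is nonzero, so the three points are not collinear.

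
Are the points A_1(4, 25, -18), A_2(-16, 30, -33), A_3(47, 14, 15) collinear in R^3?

No

A_1A_2 = (-20, 5, -15), A_1A_3 = (43, -11, 33).
Comparing components 3 and 1: (-15)(43) − (-20)(33) = 15 ≠ 0, so A_1A_2 and A_1A_3 are not parallel and the points are not collinear.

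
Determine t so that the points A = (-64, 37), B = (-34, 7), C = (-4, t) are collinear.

The three points are collinear iff det[AB; AC] = 0.
This determinant is linear in t: (30)t + (690) = 0, so t = -23.

-23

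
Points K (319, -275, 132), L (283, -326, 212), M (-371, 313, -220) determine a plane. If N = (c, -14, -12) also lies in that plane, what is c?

-11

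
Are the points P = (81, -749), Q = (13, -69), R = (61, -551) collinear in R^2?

No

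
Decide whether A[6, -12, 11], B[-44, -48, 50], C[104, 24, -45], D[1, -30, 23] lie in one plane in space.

The four points are coplanar iff the 3×3 determinant with rows AB, AC, AD is zero.
Rows: (-50, -36, 39), (98, 36, -56), (-5, -18, 12).
Expanding along the first row: (-50)(-576) − (-36)(896) + (39)(-1584) = -720.
Nonzero ⇒ not coplanar.

No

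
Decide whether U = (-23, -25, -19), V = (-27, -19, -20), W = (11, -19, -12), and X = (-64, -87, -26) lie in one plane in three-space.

A normal to the plane through U, V, W is n = UV × UW = (48, -6, -228).
The plane has equation n·P = 3378. For X: n·X = 3378.
Equal, so X lies in the plane and all four are coplanar.

Yes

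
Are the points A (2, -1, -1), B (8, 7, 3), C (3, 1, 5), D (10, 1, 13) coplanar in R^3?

No

A normal to the plane through A, B, C is n = AB × AC = (40, -32, 4).
The plane has equation n·P = 108. For D: n·D = 420.
420 ≠ 108, so D is off the plane.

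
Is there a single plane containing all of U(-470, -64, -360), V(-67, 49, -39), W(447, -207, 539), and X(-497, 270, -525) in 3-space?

No

A normal to the plane through U, V, W is n = UV × UW = (147490, -67940, -161250).
The plane has equation n·P = -6922140. For X: n·X = -6990080.
-6990080 ≠ -6922140, so X is off the plane.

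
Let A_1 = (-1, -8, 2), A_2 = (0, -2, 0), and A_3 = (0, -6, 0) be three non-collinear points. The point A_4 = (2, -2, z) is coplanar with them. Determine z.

-4

The plane through A_1, A_2, A_3 has equation −8x − 4z = 0.
Substituting A_4: (-4)z + (-16) = 0, so z = -4.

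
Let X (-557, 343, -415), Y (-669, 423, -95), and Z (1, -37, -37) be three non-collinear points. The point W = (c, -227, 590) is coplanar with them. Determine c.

Coplanarity requires XY · (XZ × XW) = 0.
XY = (-112, 80, 320), XZ = (558, -380, 378); the triple product is linear in c with coefficient 151840 and constant term -43426240.
Setting it to zero: c = 286.

286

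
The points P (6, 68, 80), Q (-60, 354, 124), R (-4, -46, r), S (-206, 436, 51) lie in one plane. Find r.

The points are coplanar iff PQ · (PR × PS) = 0.
Expanding, this is linear in r: (-36344)r + (1381072) = 0.
So r = 38.

38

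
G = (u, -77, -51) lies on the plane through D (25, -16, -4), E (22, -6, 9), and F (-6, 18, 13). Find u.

A normal to the plane is n = DE × DF = (-272, -352, 208).
G lies in the plane iff n · DG = 0.
This gives (-272)u + (18496) = 0, so u = 68.

68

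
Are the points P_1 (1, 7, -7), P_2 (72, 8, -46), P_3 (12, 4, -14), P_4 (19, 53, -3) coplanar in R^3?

A normal to the plane through P_1, P_2, P_3 is n = P_1P_2 × P_1P_3 = (-124, 68, -224).
The plane has equation n·P = 1920. For P_4: n·P_4 = 1920.
Equal, so P_4 lies in the plane and all four are coplanar.

Yes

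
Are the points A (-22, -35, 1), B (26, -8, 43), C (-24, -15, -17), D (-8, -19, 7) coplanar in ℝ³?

With A as base: AB = (48, 27, 42), AC = (-2, 20, -18), AD = (14, 16, 6).
AC × AD = (408, -240, -312).
AB · (AC × AD) = 0.
The scalar triple product vanishes, so the four points are coplanar.

Yes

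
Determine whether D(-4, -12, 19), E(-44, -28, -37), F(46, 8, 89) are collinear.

DE = (-40, -16, -56), DF = (50, 20, 70).
Each component of DF is -5/4 times the corresponding component of DE, so DF = -5/4·DE and the points are collinear.

Yes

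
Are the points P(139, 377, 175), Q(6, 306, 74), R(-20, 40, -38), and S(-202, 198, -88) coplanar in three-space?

No

A normal to the plane through P, Q, R is n = PQ × PR = (-18914, -12270, 33532).
The plane has equation n·X = -1386736. For S: n·S = -1559648.
-1559648 ≠ -1386736, so S is off the plane.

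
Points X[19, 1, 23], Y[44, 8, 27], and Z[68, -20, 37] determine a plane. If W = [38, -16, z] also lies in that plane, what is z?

Coplanarity requires XY · (XZ × XW) = 0.
XY = (25, 7, 4), XZ = (49, -21, 14); the triple product is linear in z with coefficient -868 and constant term 26040.
Setting it to zero: z = 30.

30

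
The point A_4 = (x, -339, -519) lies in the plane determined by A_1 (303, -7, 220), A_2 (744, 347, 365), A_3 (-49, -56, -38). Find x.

-848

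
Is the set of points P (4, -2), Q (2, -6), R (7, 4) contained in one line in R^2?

PQ = (-2, -4), PR = (3, 6).
det[PQ; PR] = (-2)(6) − (-4)(3) = 0.
The determinant is zero, so the points are collinear.

Yes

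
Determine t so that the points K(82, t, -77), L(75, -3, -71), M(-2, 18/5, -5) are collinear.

Collinearity requires KL × KM = 0; each component is linear in t.
The x-component gives (-66)t + (-1188/5) = 0, so t = -18/5.
The remaining components then also vanish.

-18/5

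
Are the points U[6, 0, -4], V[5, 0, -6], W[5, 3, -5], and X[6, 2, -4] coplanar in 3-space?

No

With U as base: UV = (-1, 0, -2), UW = (-1, 3, -1), UX = (0, 2, 0).
UW × UX = (2, 0, -2).
UV · (UW × UX) = 2.
Since 2 ≠ 0, the four points are not coplanar.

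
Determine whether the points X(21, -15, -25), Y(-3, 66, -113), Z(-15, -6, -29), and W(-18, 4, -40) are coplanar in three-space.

The four points are coplanar iff the 3×3 determinant with rows XY, XZ, XW is zero.
Rows: (-24, 81, -88), (-36, 9, -4), (-39, 19, -15).
Expanding along the first row: (-24)(-59) − (81)(384) + (-88)(-333) = -384.
Nonzero ⇒ not coplanar.

No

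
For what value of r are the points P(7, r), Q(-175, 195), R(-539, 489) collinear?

48

Collinearity: (P − Q) must be parallel to (R − Q) = (-364, 294).
Cross-multiplying the components: (r − 195)·(-364) = (182)·(294).
Solving gives r = 48.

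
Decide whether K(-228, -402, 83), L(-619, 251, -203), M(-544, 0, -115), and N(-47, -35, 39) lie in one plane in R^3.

With K as base: KL = (-391, 653, -286), KM = (-316, 402, -198), KN = (181, 367, -44).
KM × KN = (54978, -49742, -188734).
KL · (KM × KN) = 0.
The scalar triple product vanishes, so the four points are coplanar.

Yes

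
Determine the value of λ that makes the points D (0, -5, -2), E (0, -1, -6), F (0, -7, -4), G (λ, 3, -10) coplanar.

0

Coplanarity ⇔ det[DE; DF; DG] = 0.
Expanding, this is linear in λ: (-16)λ + (0) = 0.
So λ = 0.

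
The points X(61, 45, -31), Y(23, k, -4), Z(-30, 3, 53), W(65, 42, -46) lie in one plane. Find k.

Normal to plane XZW: n = (882, -1029, 441); plane equation n·P = -6174.
Requiring n·Y = -6174: (-1029)k + (18522) = -6174.
So k = 24.

24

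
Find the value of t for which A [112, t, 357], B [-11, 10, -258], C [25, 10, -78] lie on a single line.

Collinearity requires AB × AC = 0; each component is linear in t.
The x-component gives (-180)t + (1800) = 0, so t = 10.
The remaining components then also vanish.

10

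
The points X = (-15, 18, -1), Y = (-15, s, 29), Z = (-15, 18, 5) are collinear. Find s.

18

Direction XZ = (0, 0, 6). From the z-coordinate of Y, the parameter along the line is τ = (29 − (-1))/6 = 5.
Then s = 18 + 5·(0) = 18.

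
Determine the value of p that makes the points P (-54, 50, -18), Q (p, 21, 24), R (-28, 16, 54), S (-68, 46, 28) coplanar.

The points are coplanar iff PQ · (PR × PS) = 0.
Expanding, this is linear in p: (-1276)p + (-29348) = 0.
So p = -23.

-23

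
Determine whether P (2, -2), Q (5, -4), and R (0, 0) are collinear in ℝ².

No

PQ = (3, -2), PR = (-2, 2).
If collinear, PR would be a scalar multiple of PQ. But (3)·(2) ≠ (-2)·(-2) (difference 2), so they are not parallel; the points are not collinear.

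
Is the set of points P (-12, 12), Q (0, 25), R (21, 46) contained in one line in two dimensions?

PQ = (12, 13), PR = (33, 34).
det[PQ; PR] = (12)(34) − (13)(33) = -21.
The determinant is nonzero, so they are not collinear.

No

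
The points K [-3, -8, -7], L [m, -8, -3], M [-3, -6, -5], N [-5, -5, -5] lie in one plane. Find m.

Normal to plane KMN: n = (-2, -4, 4); plane equation n·P = 10.
Requiring n·L = 10: (-2)m + (20) = 10.
So m = 5.

5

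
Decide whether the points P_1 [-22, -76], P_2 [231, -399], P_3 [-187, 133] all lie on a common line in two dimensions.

No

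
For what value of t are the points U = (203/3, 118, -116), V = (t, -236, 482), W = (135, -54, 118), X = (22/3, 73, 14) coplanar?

Normal to plane UWX: n = (-11830, -68614/3, -40222/3); plane equation n·P = -5832190/3.
Requiring n·V = -5832190/3: (-11830)t + (-1064700) = -5832190/3.
So t = 223/3.

223/3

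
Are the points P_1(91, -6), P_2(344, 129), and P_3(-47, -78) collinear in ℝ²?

No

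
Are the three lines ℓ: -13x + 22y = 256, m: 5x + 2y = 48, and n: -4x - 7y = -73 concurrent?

Intersecting ℓ and m: solving the 2×2 system gives (x, y) = (4, 14).
Substitute into n: (-4)(4) + (-7)(14) = -114.
But n requires -73 ≠ -114, so the three lines have no common point.

No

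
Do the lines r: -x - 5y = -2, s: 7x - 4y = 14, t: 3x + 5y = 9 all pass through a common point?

Intersecting r and s: solving the 2×2 system gives (x, y) = (2, 0).
Substitute into t: (3)(2) + (5)(0) = 6.
But t requires 9 ≠ 6, so the three lines have no common point.

No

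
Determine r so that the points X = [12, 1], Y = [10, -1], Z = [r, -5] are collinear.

6

Collinearity: (Z − X) must be parallel to (Y − X) = (-2, -2).
Cross-multiplying the components: (r − 12)·(-2) = (-6)·(-2).
Solving gives r = 6.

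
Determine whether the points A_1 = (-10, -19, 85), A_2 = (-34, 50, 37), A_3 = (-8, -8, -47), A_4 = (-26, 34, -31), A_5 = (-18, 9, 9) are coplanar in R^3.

The plane through A_1, A_2, A_3 has normal n = A_1A_2 × A_1A_3 = (-8580, -3264, -402) and equation n·P = 113646.
Checking the remaining points: n·A_4 = 124566, n·A_5 = 121446.
Since n·A_4 = 124566 ≠ 113646, A_4 is off the plane and the points are not all coplanar.

No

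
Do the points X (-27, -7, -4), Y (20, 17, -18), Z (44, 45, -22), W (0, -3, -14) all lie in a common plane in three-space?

Yes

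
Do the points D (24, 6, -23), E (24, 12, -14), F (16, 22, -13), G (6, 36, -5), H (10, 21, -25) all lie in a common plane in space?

No

The plane through D, E, F has normal n = DE × DF = (-84, -72, 48) and equation n·P = -3552.
Checking the remaining points: n·G = -3336, n·H = -3552.
Since n·G = -3336 ≠ -3552, G is off the plane and the points are not all coplanar.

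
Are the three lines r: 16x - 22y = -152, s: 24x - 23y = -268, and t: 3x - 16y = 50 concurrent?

No

Intersecting r and s: solving the 2×2 system gives (x, y) = (-15, -4).
Substitute into t: (3)(-15) + (-16)(-4) = 19.
But t requires 50 ≠ 19, so the three lines have no common point.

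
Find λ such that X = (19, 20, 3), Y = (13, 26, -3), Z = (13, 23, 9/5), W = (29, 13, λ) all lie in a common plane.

Normal to plane XYZ: n = (54/5, 144/5, 18); plane equation n·P = 4176/5.
Requiring n·W = 4176/5: (18)λ + (3438/5) = 4176/5.
So λ = 41/5.

41/5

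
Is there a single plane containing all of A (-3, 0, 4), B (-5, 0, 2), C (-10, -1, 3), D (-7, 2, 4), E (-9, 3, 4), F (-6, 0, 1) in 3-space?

The plane through A, B, C has normal n = AB × AC = (-2, 12, 2) and equation n·P = 14.
Checking the remaining points: n·D = 46, n·E = 62, n·F = 14.
Since n·D = 46 ≠ 14, D is off the plane and the points are not all coplanar.

No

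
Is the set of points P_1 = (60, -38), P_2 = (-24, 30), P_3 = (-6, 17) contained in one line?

P_1P_2 = (-84, 68), P_1P_3 = (-66, 55).
det[P_1P_2; P_1P_3] = (-84)(55) − (68)(-66) = -132.
The determinant is nonzero, so they are not collinear.

No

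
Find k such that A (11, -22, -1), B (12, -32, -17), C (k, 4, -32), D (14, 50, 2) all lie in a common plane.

15

The points are coplanar iff AB · (AC × AD) = 0.
Expanding, this is linear in k: (-1122)k + (16830) = 0.
So k = 15.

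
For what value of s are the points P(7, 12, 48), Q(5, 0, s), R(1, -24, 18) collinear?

Direction PR = (-6, -36, -30). From the x-coordinate of Q, the parameter along the line is τ = (5 − 7)/(-6) = 1/3.
Then s = 48 + 1/3·(-30) = 38.

38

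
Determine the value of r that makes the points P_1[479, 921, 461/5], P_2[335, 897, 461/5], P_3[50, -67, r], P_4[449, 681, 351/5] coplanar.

32/5

Coplanarity ⇔ det[P_1P_2; P_1P_3; P_1P_4] = 0.
Expanding, this is linear in r: (-33840)r + (216576) = 0.
So r = 32/5.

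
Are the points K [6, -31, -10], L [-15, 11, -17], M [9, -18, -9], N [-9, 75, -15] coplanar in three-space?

Yes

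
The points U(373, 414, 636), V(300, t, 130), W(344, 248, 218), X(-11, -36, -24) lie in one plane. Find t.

Coplanarity ⇔ det[UV; UW; UX] = 0.
Expanding, this is linear in t: (141372)t + (-27143424) = 0.
So t = 192.

192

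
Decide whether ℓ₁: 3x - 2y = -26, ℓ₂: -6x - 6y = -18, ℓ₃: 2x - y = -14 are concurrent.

Intersecting ℓ₁ and ℓ₂: solving the 2×2 system gives (x, y) = (-4, 7).
Substitute into ℓ₃: (2)(-4) + (-1)(7) = -15.
But ℓ₃ requires -14 ≠ -15, so the three lines have no common point.

No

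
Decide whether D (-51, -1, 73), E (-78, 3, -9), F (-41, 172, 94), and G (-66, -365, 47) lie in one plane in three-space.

A normal to the plane through D, E, F is n = DE × DF = (14270, -253, -4711).
The plane has equation n·P = -1071420. For G: n·G = -1070892.
-1070892 ≠ -1071420, so G is off the plane.

No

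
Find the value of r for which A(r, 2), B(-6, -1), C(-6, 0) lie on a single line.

-6

Collinearity: (A − B) must be parallel to (C − B) = (0, 1).
Cross-multiplying the components: (r − (-6))·(1) = (3)·(0).
Solving gives r = -6.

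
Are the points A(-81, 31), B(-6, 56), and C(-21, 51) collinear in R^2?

AB = (75, 25), AC = (60, 20).
Checking proportionality: AC = 4/5·AB, so the vectors are parallel and the points are collinear.

Yes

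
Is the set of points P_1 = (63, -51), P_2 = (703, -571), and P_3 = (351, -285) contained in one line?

P_1P_2 = (640, -520), P_1P_3 = (288, -234).
Checking proportionality: P_1P_3 = 9/20·P_1P_2, so the vectors are parallel and the points are collinear.

Yes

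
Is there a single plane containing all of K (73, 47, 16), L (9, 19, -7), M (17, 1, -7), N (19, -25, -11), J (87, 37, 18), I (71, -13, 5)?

No

The plane through K, L, M has normal n = KL × KM = (-414, -184, 1376) and equation n·P = -16854.
Checking the remaining points: n·N = -18402, n·J = -18058, n·I = -20122.
Since n·N = -18402 ≠ -16854, N is off the plane and the points are not all coplanar.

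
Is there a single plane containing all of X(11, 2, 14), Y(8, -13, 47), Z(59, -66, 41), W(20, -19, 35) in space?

No

A normal to the plane through X, Y, Z is n = XY × XZ = (1839, 1665, 924).
The plane has equation n·P = 36495. For W: n·W = 37485.
37485 ≠ 36495, so W is off the plane.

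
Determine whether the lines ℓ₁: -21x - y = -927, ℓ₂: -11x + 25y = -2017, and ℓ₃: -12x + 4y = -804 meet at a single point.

Yes

Lines aᵢx + bᵢy = cᵢ with pairwise distinct directions are concurrent exactly when det[aᵢ bᵢ cᵢ] = 0.
Here the determinant is 0.
It vanishes, so the lines are concurrent at (47, -60).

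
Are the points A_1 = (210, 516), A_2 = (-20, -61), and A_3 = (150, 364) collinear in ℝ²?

A_1A_2 = (-230, -577), A_1A_3 = (-60, -152).
Twice the signed area of △A_1A_2A_3 is (-230)(-152) − (-577)(-60) = 340.
The area is nonzero, so the three points are not collinear.

No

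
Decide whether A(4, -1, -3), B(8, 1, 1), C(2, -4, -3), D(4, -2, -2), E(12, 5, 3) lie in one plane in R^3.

The plane through A, B, C has normal n = AB × AC = (12, -8, -8) and equation n·P = 80.
Checking the remaining points: n·D = 80, n·E = 80.
All equal 80, so all 5 points lie in one plane.

Yes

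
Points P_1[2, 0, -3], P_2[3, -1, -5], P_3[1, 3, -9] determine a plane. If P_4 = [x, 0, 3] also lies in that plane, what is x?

1

Coplanarity requires P_1P_2 · (P_1P_3 × P_1P_4) = 0.
P_1P_2 = (1, -1, -2), P_1P_3 = (-1, 3, -6); the triple product is linear in x with coefficient 12 and constant term -12.
Setting it to zero: x = 1.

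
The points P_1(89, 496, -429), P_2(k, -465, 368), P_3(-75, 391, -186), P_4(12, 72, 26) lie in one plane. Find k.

Normal to plane P_1P_3P_4: n = (55257, 55909, 61451); plane equation n·P = 6286258.
Requiring n·P_2 = 6286258: (55257)k + (-3383717) = 6286258.
So k = 175.

175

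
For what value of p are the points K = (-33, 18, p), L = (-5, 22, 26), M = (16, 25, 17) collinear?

38

Collinearity requires KL × KM = 0; each component is linear in p.
The x-component gives (3)p + (-114) = 0, so p = 38.
The remaining components then also vanish.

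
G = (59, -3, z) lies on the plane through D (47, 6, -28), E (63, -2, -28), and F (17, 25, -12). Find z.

-40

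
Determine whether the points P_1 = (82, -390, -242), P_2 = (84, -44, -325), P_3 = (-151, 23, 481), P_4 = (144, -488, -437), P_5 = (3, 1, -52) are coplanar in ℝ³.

The plane through P_1, P_2, P_3 has normal n = P_1P_2 × P_1P_3 = (284437, 17893, 81444) and equation n·P = -3363884.
Checking the remaining points: n·P_4 = -3363884, n·P_5 = -3363884.
All equal -3363884, so all 5 points lie in one plane.

Yes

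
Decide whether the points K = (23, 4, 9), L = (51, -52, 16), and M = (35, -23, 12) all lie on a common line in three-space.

KL = (28, -56, 7), KM = (12, -27, 3).
KL × KM = (21, 0, -84).
The cross product is nonzero, so the points do not lie on one line.

No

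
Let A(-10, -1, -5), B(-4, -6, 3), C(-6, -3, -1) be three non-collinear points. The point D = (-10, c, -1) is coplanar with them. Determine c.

Coplanarity requires AB · (AC × AD) = 0.
AB = (6, -5, 8), AC = (4, -2, 4); the triple product is linear in c with coefficient 8 and constant term 40.
Setting it to zero: c = -5.

-5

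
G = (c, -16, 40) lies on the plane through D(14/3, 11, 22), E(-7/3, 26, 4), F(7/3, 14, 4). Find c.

The plane through D, E, F has equation −216x − 84y + 14z = -1624.
Substituting G: (-216)c + (1904) = -1624, so c = 49/3.

49/3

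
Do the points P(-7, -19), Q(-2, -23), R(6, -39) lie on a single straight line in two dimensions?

No

PQ = (5, -4), PR = (13, -20).
det[PQ; PR] = (5)(-20) − (-4)(13) = -48.
The determinant is nonzero, so they are not collinear.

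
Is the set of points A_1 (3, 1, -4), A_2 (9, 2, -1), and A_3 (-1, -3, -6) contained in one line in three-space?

No

A_1A_2 = (6, 1, 3), A_1A_3 = (-4, -4, -2).
Comparing components 2 and 3: (1)(-2) − (3)(-4) = 10 ≠ 0, so A_1A_2 and A_1A_3 are not parallel and the points are not collinear.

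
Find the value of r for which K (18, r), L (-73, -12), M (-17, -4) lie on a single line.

1

Collinearity: (K − L) must be parallel to (M − L) = (56, 8).
Cross-multiplying the components: (r − (-12))·(56) = (91)·(8).
Solving gives r = 1.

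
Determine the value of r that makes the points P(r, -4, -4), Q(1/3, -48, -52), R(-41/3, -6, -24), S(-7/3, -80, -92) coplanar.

-1

Coplanarity ⇔ det[PQ; PR; PS] = 0.
Expanding, this is linear in r: (784)r + (784) = 0.
So r = -1.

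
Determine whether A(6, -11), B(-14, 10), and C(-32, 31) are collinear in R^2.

AB = (-20, 21), AC = (-38, 42).
If collinear, AC would be a scalar multiple of AB. But (-20)·(42) ≠ (21)·(-38) (difference -42), so they are not parallel; the points are not collinear.

No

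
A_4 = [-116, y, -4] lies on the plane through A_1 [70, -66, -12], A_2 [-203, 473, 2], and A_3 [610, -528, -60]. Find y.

347

A normal to the plane is n = A_1A_2 × A_1A_3 = (-19404, -5544, -164934).
A_4 lies in the plane iff n · A_1A_4 = 0.
This gives (-5544)y + (1923768) = 0, so y = 347.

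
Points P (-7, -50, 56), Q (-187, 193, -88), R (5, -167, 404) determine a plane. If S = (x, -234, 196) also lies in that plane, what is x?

The plane through P, Q, R has equation 67716x + 60912y + 18144z = -2503548.
Substituting S: (67716)x + (-10697184) = -2503548, so x = 121.

121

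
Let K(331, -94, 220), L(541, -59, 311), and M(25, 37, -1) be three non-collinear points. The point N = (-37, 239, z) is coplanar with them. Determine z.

-131

Coplanarity requires KL · (KM × KN) = 0.
KL = (210, 35, 91), KM = (-306, 131, -221); the triple product is linear in z with coefficient 38220 and constant term 5006820.
Setting it to zero: z = -131.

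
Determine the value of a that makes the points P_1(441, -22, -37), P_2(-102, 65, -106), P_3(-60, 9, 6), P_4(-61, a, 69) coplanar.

Normal to plane P_1P_2P_3: n = (5880, 57918, 26754); plane equation n·P = 328986.
Requiring n·P_4 = 328986: (57918)a + (1487346) = 328986.
So a = -20.

-20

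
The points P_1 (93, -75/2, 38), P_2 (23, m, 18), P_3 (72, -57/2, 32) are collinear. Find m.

Direction P_1P_3 = (-21, 9, -6). From the x-coordinate of P_2, the parameter along the line is τ = (23 − 93)/(-21) = 10/3.
Then m = (-75/2) + 10/3·(9) = -15/2.

-15/2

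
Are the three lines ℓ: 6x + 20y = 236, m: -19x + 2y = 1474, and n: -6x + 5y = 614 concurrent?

Lines aᵢx + bᵢy = cᵢ with pairwise distinct directions are concurrent exactly when det[aᵢ bᵢ cᵢ] = 0.
Here the determinant is 0.
It vanishes, so the lines are concurrent at (-74, 34).

Yes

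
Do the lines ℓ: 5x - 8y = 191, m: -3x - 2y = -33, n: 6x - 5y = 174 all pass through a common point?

Intersecting ℓ and m: solving the 2×2 system gives (x, y) = (19, -12).
Substitute into n: (6)(19) + (-5)(-12) = 174.
This equals 174, so (19, -12) lies on all three lines and they are concurrent.

Yes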